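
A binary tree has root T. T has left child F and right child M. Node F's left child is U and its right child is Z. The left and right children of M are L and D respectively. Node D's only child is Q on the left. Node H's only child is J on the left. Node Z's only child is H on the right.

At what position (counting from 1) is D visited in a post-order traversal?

8

Post-order visits the left subtree, then the right subtree, then the node.
At T: go left to F.
  At F: go left to U.
    U is a leaf — visit U.
  At F: go right to Z.
    At Z: no left child.
    At Z: go right to H.
      At H: go left to J.
        J is a leaf — visit J.
      At H: no right child.
      Visit H.
    Visit Z.
  Visit F.
At T: go right to M.
  At M: go left to L.
    L is a leaf — visit L.
  At M: go right to D.
    At D: go left to Q.
      Q is a leaf — visit Q.
    At D: no right child.
    Visit D.
  Visit M.
Visit T.
Full post-order sequence: U, J, H, Z, F, L, Q, D, M, T.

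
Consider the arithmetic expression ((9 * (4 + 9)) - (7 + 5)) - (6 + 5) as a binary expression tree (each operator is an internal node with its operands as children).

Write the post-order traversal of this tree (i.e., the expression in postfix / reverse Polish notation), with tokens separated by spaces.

Post-order on an expression tree gives postfix notation: for each operator, emit left operand, right operand, then the operator.

9 4 9 + * 7 5 + - 6 5 + -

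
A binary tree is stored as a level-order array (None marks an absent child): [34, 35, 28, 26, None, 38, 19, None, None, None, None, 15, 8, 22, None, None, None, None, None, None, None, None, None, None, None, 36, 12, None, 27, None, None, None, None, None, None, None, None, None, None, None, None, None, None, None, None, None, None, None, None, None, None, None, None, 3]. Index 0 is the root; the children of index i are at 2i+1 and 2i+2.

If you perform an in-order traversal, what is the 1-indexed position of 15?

In-order visits the left subtree, then the node, then the right subtree.
At 34: go left to 35.
  At 35: go left to 26.
    26 is a leaf — visit 26.
  Visit 35.
  At 35: no right child.
Visit 34.
At 34: go right to 28.
  At 28: go left to 38.
    At 38: go left to 15.
      15 is a leaf — visit 15.
    Visit 38.
    At 38: go right to 8.
      At 8: go left to 36.
        36 is a leaf — visit 36.
      Visit 8.
      At 8: go right to 12.
        At 12: go left to 3.
          3 is a leaf — visit 3.
        Visit 12.
        At 12: no right child.
  Visit 28.
  At 28: go right to 19.
    At 19: go left to 22.
      At 22: no left child.
      Visit 22.
      At 22: go right to 27.
        27 is a leaf — visit 27.
    Visit 19.
    At 19: no right child.
Full in-order sequence: 26, 35, 34, 15, 38, 36, 8, 3, 12, 28, 22, 27, 19.

4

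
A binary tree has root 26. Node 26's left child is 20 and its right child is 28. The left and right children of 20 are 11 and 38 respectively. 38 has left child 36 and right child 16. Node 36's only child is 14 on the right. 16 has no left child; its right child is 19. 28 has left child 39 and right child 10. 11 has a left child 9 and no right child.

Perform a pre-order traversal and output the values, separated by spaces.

Pre-order visits the node, then its left subtree, then its right subtree.
Visit 26.
At 26: go left to 20.
  Visit 20.
  At 20: go left to 11.
    Visit 11.
    At 11: go left to 9.
      9 is a leaf — visit 9.
    At 11: no right child.
  At 20: go right to 38.
    Visit 38.
    At 38: go left to 36.
      Visit 36.
      At 36: no left child.
      At 36: go right to 14.
        14 is a leaf — visit 14.
    At 38: go right to 16.
      Visit 16.
      At 16: no left child.
      At 16: go right to 19.
        19 is a leaf — visit 19.
At 26: go right to 28.
  Visit 28.
  At 28: go left to 39.
    39 is a leaf — visit 39.
  At 28: go right to 10.
    10 is a leaf — visit 10.

26 20 11 9 38 36 14 16 19 28 39 10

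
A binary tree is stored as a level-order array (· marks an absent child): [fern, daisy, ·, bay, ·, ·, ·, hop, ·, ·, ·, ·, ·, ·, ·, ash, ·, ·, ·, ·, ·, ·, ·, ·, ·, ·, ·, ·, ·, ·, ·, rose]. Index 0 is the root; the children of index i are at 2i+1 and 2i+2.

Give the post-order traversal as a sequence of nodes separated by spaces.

rose ash hop bay daisy fern

Post-order visits the left subtree, then the right subtree, then the node.
At fern: go left to daisy.
  At daisy: go left to bay.
    At bay: go left to hop.
      At hop: go left to ash.
        At ash: go left to rose.
          rose is a leaf — visit rose.
        At ash: no right child.
        Visit ash.
      At hop: no right child.
      Visit hop.
    At bay: no right child.
    Visit bay.
  At daisy: no right child.
  Visit daisy.
At fern: no right child.
Visit fern.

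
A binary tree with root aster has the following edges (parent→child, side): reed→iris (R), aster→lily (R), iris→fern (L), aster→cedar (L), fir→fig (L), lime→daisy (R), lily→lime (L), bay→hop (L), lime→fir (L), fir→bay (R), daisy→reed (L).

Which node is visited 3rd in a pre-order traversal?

lily

Pre-order visits the node, then its left subtree, then its right subtree.
Visit aster.
At aster: go left to cedar.
  cedar is a leaf — visit cedar.
At aster: go right to lily.
  Visit lily.
  At lily: go left to lime.
    Visit lime.
    At lime: go left to fir.
      Visit fir.
      At fir: go left to fig.
        fig is a leaf — visit fig.
      At fir: go right to bay.
        Visit bay.
        At bay: go left to hop.
          hop is a leaf — visit hop.
        At bay: no right child.
    At lime: go right to daisy.
      Visit daisy.
      At daisy: go left to reed.
        Visit reed.
        At reed: no left child.
        At reed: go right to iris.
          Visit iris.
          At iris: go left to fern.
            fern is a leaf — visit fern.
          At iris: no right child.
      At daisy: no right child.
  At lily: no right child.
Full pre-order sequence: aster, cedar, lily, lime, fir, fig, bay, hop, daisy, reed, iris, fern.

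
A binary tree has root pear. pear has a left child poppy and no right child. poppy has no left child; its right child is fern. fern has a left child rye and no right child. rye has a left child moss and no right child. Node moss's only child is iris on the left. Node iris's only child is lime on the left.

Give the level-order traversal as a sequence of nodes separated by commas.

Level-order visits nodes level by level from the root, left to right within each level.
Level 0: pear
Level 1: poppy
Level 2: fern
Level 3: rye
Level 4: moss
Level 5: iris
Level 6: lime

pear, poppy, fern, rye, moss, iris, lime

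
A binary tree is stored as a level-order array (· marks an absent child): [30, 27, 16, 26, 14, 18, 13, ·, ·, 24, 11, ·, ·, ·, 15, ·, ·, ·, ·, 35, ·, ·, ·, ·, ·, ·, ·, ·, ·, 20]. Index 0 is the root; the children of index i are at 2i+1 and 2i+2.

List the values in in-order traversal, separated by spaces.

In-order visits the left subtree, then the node, then the right subtree.
At 30: go left to 27.
  At 27: go left to 26.
    26 is a leaf — visit 26.
  Visit 27.
  At 27: go right to 14.
    At 14: go left to 24.
      At 24: go left to 35.
        35 is a leaf — visit 35.
      Visit 24.
      At 24: no right child.
    Visit 14.
    At 14: go right to 11.
      11 is a leaf — visit 11.
Visit 30.
At 30: go right to 16.
  At 16: go left to 18.
    18 is a leaf — visit 18.
  Visit 16.
  At 16: go right to 13.
    At 13: no left child.
    Visit 13.
    At 13: go right to 15.
      At 15: go left to 20.
        20 is a leaf — visit 20.
      Visit 15.
      At 15: no right child.

26 27 35 24 14 11 30 18 16 13 20 15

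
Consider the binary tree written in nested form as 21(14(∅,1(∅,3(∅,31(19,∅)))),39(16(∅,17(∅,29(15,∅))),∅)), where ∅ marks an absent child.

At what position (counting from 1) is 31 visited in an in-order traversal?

In-order visits the left subtree, then the node, then the right subtree.
At 21: go left to 14.
  At 14: no left child.
  Visit 14.
  At 14: go right to 1.
    At 1: no left child.
    Visit 1.
    At 1: go right to 3.
      At 3: no left child.
      Visit 3.
      At 3: go right to 31.
        At 31: go left to 19.
          19 is a leaf — visit 19.
        Visit 31.
        At 31: no right child.
Visit 21.
At 21: go right to 39.
  At 39: go left to 16.
    At 16: no left child.
    Visit 16.
    At 16: go right to 17.
      At 17: no left child.
      Visit 17.
      At 17: go right to 29.
        At 29: go left to 15.
          15 is a leaf — visit 15.
        Visit 29.
        At 29: no right child.
  Visit 39.
  At 39: no right child.
Full in-order sequence: 14, 1, 3, 19, 31, 21, 16, 17, 15, 29, 39.

5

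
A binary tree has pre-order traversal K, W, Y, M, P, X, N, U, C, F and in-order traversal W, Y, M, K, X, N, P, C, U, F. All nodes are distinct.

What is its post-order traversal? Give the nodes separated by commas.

The first element of pre-order is the root; it splits in-order into left and right subtrees.
Root K: left subtree has 3 nodes {W, Y, M}, right has 6 {X, N, P, C, U, F}.
  Root W: left subtree has 0 nodes { }, right has 2 {Y, M}.
    Root Y: left subtree has 0 nodes { }, right has 1 {M}.
  Root P: left subtree has 2 nodes {X, N}, right has 3 {C, U, F}.
    Root X: left subtree has 0 nodes { }, right has 1 {N}.
    Root U: left subtree has 1 node {C}, right has 1 {F}.

M, Y, W, N, X, C, F, U, P, K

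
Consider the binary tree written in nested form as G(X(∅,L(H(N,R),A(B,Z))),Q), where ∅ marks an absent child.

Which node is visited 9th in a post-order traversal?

Q

Post-order visits the left subtree, then the right subtree, then the node.
At G: go left to X.
  At X: no left child.
  At X: go right to L.
    At L: go left to H.
      At H: go left to N.
        N is a leaf — visit N.
      At H: go right to R.
        R is a leaf — visit R.
      Visit H.
    At L: go right to A.
      At A: go left to B.
        B is a leaf — visit B.
      At A: go right to Z.
        Z is a leaf — visit Z.
      Visit A.
    Visit L.
  Visit X.
At G: go right to Q.
  Q is a leaf — visit Q.
Visit G.
Full post-order sequence: N, R, H, B, Z, A, L, X, Q, G.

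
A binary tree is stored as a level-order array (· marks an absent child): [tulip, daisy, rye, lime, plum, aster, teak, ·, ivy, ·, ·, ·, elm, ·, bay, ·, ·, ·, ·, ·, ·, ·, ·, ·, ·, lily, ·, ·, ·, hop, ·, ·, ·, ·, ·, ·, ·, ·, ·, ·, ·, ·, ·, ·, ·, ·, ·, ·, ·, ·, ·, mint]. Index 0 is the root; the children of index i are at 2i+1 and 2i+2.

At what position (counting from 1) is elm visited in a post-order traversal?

7

Post-order visits the left subtree, then the right subtree, then the node.
At tulip: go left to daisy.
  At daisy: go left to lime.
    At lime: no left child.
    At lime: go right to ivy.
      ivy is a leaf — visit ivy.
    Visit lime.
  At daisy: go right to plum.
    plum is a leaf — visit plum.
  Visit daisy.
At tulip: go right to rye.
  At rye: go left to aster.
    At aster: no left child.
    At aster: go right to elm.
      At elm: go left to lily.
        At lily: go left to mint.
          mint is a leaf — visit mint.
        At lily: no right child.
        Visit lily.
      At elm: no right child.
      Visit elm.
    Visit aster.
  At rye: go right to teak.
    At teak: no left child.
    At teak: go right to bay.
      At bay: go left to hop.
        hop is a leaf — visit hop.
      At bay: no right child.
      Visit bay.
    Visit teak.
  Visit rye.
Visit tulip.
Full post-order sequence: ivy, lime, plum, daisy, mint, lily, elm, aster, hop, bay, teak, rye, tulip.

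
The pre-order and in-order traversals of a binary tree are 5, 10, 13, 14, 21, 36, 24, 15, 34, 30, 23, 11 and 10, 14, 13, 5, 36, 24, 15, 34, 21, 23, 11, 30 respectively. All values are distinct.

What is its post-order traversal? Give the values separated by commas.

The first element of pre-order is the root; it splits in-order into left and right subtrees.
Root 5: left subtree has 3 nodes {10, 14, 13}, right has 8 {36, 24, 15, 34, 21, 23, 11, 30}.
  Root 10: left subtree has 0 nodes { }, right has 2 {14, 13}.
    Root 13: left subtree has 1 node {14}, right has 0 { }.
  Root 21: left subtree has 4 nodes {36, 24, 15, 34}, right has 3 {23, 11, 30}.
    Root 36: left subtree has 0 nodes { }, right has 3 {24, 15, 34}.
      Root 24: left subtree has 0 nodes { }, right has 2 {15, 34}.
        Root 15: left subtree has 0 nodes { }, right has 1 {34}.
    Root 30: left subtree has 2 nodes {23, 11}, right has 0 { }.
      Root 23: left subtree has 0 nodes { }, right has 1 {11}.

14, 13, 10, 34, 15, 24, 36, 11, 23, 30, 21, 5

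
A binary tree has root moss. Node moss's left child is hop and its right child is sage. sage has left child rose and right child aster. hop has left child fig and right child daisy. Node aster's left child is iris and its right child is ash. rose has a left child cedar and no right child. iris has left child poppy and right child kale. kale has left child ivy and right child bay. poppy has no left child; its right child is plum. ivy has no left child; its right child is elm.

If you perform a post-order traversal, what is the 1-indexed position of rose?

5

Post-order visits the left subtree, then the right subtree, then the node.
At moss: go left to hop.
  At hop: go left to fig.
    fig is a leaf — visit fig.
  At hop: go right to daisy.
    daisy is a leaf — visit daisy.
  Visit hop.
At moss: go right to sage.
  At sage: go left to rose.
    At rose: go left to cedar.
      cedar is a leaf — visit cedar.
    At rose: no right child.
    Visit rose.
  At sage: go right to aster.
    At aster: go left to iris.
      At iris: go left to poppy.
        At poppy: no left child.
        At poppy: go right to plum.
          plum is a leaf — visit plum.
        Visit poppy.
      At iris: go right to kale.
        At kale: go left to ivy.
          At ivy: no left child.
          At ivy: go right to elm.
            elm is a leaf — visit elm.
          Visit ivy.
        At kale: go right to bay.
          bay is a leaf — visit bay.
        Visit kale.
      Visit iris.
    At aster: go right to ash.
      ash is a leaf — visit ash.
    Visit aster.
  Visit sage.
Visit moss.
Full post-order sequence: fig, daisy, hop, cedar, rose, plum, poppy, elm, ivy, bay, kale, iris, ash, aster, sage, moss.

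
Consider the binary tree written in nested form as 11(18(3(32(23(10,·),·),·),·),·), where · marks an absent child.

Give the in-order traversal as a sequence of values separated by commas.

In-order visits the left subtree, then the node, then the right subtree.
At 11: go left to 18.
  At 18: go left to 3.
    At 3: go left to 32.
      At 32: go left to 23.
        At 23: go left to 10.
          10 is a leaf — visit 10.
        Visit 23.
        At 23: no right child.
      Visit 32.
      At 32: no right child.
    Visit 3.
    At 3: no right child.
  Visit 18.
  At 18: no right child.
Visit 11.
At 11: no right child.

10, 23, 32, 3, 18, 11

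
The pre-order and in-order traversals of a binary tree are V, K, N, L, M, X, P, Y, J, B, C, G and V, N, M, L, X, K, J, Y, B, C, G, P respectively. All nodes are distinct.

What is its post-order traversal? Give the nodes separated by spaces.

M X L N J G C B Y P K V

The first element of pre-order is the root; it splits in-order into left and right subtrees.
Root V: left subtree has 0 nodes { }, right has 11 {N, M, L, X, K, J, Y, B, C, G, P}.
  Root K: left subtree has 4 nodes {N, M, L, X}, right has 6 {J, Y, B, C, G, P}.
    Root N: left subtree has 0 nodes { }, right has 3 {M, L, X}.
      Root L: left subtree has 1 node {M}, right has 1 {X}.
    Root P: left subtree has 5 nodes {J, Y, B, C, G}, right has 0 { }.
      Root Y: left subtree has 1 node {J}, right has 3 {B, C, G}.
        Root B: left subtree has 0 nodes { }, right has 2 {C, G}.
          Root C: left subtree has 0 nodes { }, right has 1 {G}.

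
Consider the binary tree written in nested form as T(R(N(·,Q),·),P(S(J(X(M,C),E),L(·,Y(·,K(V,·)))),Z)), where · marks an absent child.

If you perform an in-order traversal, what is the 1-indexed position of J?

In-order visits the left subtree, then the node, then the right subtree.
At T: go left to R.
  At R: go left to N.
    At N: no left child.
    Visit N.
    At N: go right to Q.
      Q is a leaf — visit Q.
  Visit R.
  At R: no right child.
Visit T.
At T: go right to P.
  At P: go left to S.
    At S: go left to J.
      At J: go left to X.
        At X: go left to M.
          M is a leaf — visit M.
        Visit X.
        At X: go right to C.
          C is a leaf — visit C.
      Visit J.
      At J: go right to E.
        E is a leaf — visit E.
    Visit S.
    At S: go right to L.
      At L: no left child.
      Visit L.
      At L: go right to Y.
        At Y: no left child.
        Visit Y.
        At Y: go right to K.
          At K: go left to V.
            V is a leaf — visit V.
          Visit K.
          At K: no right child.
  Visit P.
  At P: go right to Z.
    Z is a leaf — visit Z.
Full in-order sequence: N, Q, R, T, M, X, C, J, E, S, L, Y, V, K, P, Z.

8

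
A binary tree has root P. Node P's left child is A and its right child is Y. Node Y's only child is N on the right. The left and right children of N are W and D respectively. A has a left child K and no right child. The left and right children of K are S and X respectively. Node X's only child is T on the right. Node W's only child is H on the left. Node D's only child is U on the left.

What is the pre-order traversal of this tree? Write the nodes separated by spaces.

Pre-order visits the node, then its left subtree, then its right subtree.
Visit P.
At P: go left to A.
  Visit A.
  At A: go left to K.
    Visit K.
    At K: go left to S.
      S is a leaf — visit S.
    At K: go right to X.
      Visit X.
      At X: no left child.
      At X: go right to T.
        T is a leaf — visit T.
  At A: no right child.
At P: go right to Y.
  Visit Y.
  At Y: no left child.
  At Y: go right to N.
    Visit N.
    At N: go left to W.
      Visit W.
      At W: go left to H.
        H is a leaf — visit H.
      At W: no right child.
    At N: go right to D.
      Visit D.
      At D: go left to U.
        U is a leaf — visit U.
      At D: no right child.

P A K S X T Y N W H D U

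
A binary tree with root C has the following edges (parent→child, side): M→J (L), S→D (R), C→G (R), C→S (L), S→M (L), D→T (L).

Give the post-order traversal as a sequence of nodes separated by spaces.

Post-order visits the left subtree, then the right subtree, then the node.
At C: go left to S.
  At S: go left to M.
    At M: go left to J.
      J is a leaf — visit J.
    At M: no right child.
    Visit M.
  At S: go right to D.
    At D: go left to T.
      T is a leaf — visit T.
    At D: no right child.
    Visit D.
  Visit S.
At C: go right to G.
  G is a leaf — visit G.
Visit C.

J M T D S G C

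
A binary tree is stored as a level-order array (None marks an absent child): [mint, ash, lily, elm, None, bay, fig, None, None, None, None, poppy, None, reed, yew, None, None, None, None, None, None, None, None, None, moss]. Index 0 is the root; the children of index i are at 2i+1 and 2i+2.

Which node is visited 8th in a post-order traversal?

Post-order visits the left subtree, then the right subtree, then the node.
At mint: go left to ash.
  At ash: go left to elm.
    elm is a leaf — visit elm.
  At ash: no right child.
  Visit ash.
At mint: go right to lily.
  At lily: go left to bay.
    At bay: go left to poppy.
      At poppy: no left child.
      At poppy: go right to moss.
        moss is a leaf — visit moss.
      Visit poppy.
    At bay: no right child.
    Visit bay.
  At lily: go right to fig.
    At fig: go left to reed.
      reed is a leaf — visit reed.
    At fig: go right to yew.
      yew is a leaf — visit yew.
    Visit fig.
  Visit lily.
Visit mint.
Full post-order sequence: elm, ash, moss, poppy, bay, reed, yew, fig, lily, mint.

fig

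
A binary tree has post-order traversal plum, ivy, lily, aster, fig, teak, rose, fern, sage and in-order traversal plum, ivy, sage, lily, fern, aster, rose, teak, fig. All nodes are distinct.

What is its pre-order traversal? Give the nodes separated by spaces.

sage ivy plum fern lily rose aster teak fig

The last element of post-order is the root; it splits in-order into left and right subtrees.
Root sage: left subtree has 2 nodes {plum, ivy}, right has 6 {lily, fern, aster, rose, teak, fig}.
  Root ivy: left subtree has 1 node {plum}, right has 0 { }.
  Root fern: left subtree has 1 node {lily}, right has 4 {aster, rose, teak, fig}.
    Root rose: left subtree has 1 node {aster}, right has 2 {teak, fig}.
      Root teak: left subtree has 0 nodes { }, right has 1 {fig}.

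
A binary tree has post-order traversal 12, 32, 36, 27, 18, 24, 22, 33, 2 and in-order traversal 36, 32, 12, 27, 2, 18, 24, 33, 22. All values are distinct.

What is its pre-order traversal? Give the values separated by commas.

The last element of post-order is the root; it splits in-order into left and right subtrees.
Root 2: left subtree has 4 nodes {36, 32, 12, 27}, right has 4 {18, 24, 33, 22}.
  Root 27: left subtree has 3 nodes {36, 32, 12}, right has 0 { }.
    Root 36: left subtree has 0 nodes { }, right has 2 {32, 12}.
      Root 32: left subtree has 0 nodes { }, right has 1 {12}.
  Root 33: left subtree has 2 nodes {18, 24}, right has 1 {22}.
    Root 24: left subtree has 1 node {18}, right has 0 { }.

2, 27, 36, 32, 12, 33, 24, 18, 22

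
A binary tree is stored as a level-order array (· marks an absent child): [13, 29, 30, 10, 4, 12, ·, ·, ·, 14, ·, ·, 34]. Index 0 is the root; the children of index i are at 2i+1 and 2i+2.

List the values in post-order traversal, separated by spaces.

Post-order visits the left subtree, then the right subtree, then the node.
At 13: go left to 29.
  At 29: go left to 10.
    10 is a leaf — visit 10.
  At 29: go right to 4.
    At 4: go left to 14.
      14 is a leaf — visit 14.
    At 4: no right child.
    Visit 4.
  Visit 29.
At 13: go right to 30.
  At 30: go left to 12.
    At 12: no left child.
    At 12: go right to 34.
      34 is a leaf — visit 34.
    Visit 12.
  At 30: no right child.
  Visit 30.
Visit 13.

10 14 4 29 34 12 30 13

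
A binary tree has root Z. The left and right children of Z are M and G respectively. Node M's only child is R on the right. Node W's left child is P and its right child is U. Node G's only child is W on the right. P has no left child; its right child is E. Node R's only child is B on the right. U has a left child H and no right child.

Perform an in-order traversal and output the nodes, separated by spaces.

In-order visits the left subtree, then the node, then the right subtree.
At Z: go left to M.
  At M: no left child.
  Visit M.
  At M: go right to R.
    At R: no left child.
    Visit R.
    At R: go right to B.
      B is a leaf — visit B.
Visit Z.
At Z: go right to G.
  At G: no left child.
  Visit G.
  At G: go right to W.
    At W: go left to P.
      At P: no left child.
      Visit P.
      At P: go right to E.
        E is a leaf — visit E.
    Visit W.
    At W: go right to U.
      At U: go left to H.
        H is a leaf — visit H.
      Visit U.
      At U: no right child.

M R B Z G P E W H U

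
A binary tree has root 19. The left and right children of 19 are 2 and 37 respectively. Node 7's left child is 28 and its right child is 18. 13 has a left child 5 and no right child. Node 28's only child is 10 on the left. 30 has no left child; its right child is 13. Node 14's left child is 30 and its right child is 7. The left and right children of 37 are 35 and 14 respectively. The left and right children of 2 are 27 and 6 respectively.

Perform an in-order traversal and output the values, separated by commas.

In-order visits the left subtree, then the node, then the right subtree.
At 19: go left to 2.
  At 2: go left to 27.
    27 is a leaf — visit 27.
  Visit 2.
  At 2: go right to 6.
    6 is a leaf — visit 6.
Visit 19.
At 19: go right to 37.
  At 37: go left to 35.
    35 is a leaf — visit 35.
  Visit 37.
  At 37: go right to 14.
    At 14: go left to 30.
      At 30: no left child.
      Visit 30.
      At 30: go right to 13.
        At 13: go left to 5.
          5 is a leaf — visit 5.
        Visit 13.
        At 13: no right child.
    Visit 14.
    At 14: go right to 7.
      At 7: go left to 28.
        At 28: go left to 10.
          10 is a leaf — visit 10.
        Visit 28.
        At 28: no right child.
      Visit 7.
      At 7: go right to 18.
        18 is a leaf — visit 18.

27, 2, 6, 19, 35, 37, 30, 5, 13, 14, 10, 28, 7, 18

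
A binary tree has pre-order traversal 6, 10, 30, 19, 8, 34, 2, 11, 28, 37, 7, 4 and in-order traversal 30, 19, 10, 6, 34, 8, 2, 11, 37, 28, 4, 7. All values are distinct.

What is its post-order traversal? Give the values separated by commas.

19, 30, 10, 34, 37, 4, 7, 28, 11, 2, 8, 6

The first element of pre-order is the root; it splits in-order into left and right subtrees.
Root 6: left subtree has 3 nodes {30, 19, 10}, right has 8 {34, 8, 2, 11, 37, 28, 4, 7}.
  Root 10: left subtree has 2 nodes {30, 19}, right has 0 { }.
    Root 30: left subtree has 0 nodes { }, right has 1 {19}.
  Root 8: left subtree has 1 node {34}, right has 6 {2, 11, 37, 28, 4, 7}.
    Root 2: left subtree has 0 nodes { }, right has 5 {11, 37, 28, 4, 7}.
      Root 11: left subtree has 0 nodes { }, right has 4 {37, 28, 4, 7}.
        Root 28: left subtree has 1 node {37}, right has 2 {4, 7}.
          Root 7: left subtree has 1 node {4}, right has 0 { }.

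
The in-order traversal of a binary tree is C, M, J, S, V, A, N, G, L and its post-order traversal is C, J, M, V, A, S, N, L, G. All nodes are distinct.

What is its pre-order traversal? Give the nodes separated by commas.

G, N, S, M, C, J, A, V, L

The last element of post-order is the root; it splits in-order into left and right subtrees.
Root G: left subtree has 7 nodes {C, M, J, S, V, A, N}, right has 1 {L}.
  Root N: left subtree has 6 nodes {C, M, J, S, V, A}, right has 0 { }.
    Root S: left subtree has 3 nodes {C, M, J}, right has 2 {V, A}.
      Root M: left subtree has 1 node {C}, right has 1 {J}.
      Root A: left subtree has 1 node {V}, right has 0 { }.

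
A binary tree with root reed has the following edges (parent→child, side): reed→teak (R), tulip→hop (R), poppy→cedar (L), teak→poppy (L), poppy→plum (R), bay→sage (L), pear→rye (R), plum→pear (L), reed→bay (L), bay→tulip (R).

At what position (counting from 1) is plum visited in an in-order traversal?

In-order visits the left subtree, then the node, then the right subtree.
At reed: go left to bay.
  At bay: go left to sage.
    sage is a leaf — visit sage.
  Visit bay.
  At bay: go right to tulip.
    At tulip: no left child.
    Visit tulip.
    At tulip: go right to hop.
      hop is a leaf — visit hop.
Visit reed.
At reed: go right to teak.
  At teak: go left to poppy.
    At poppy: go left to cedar.
      cedar is a leaf — visit cedar.
    Visit poppy.
    At poppy: go right to plum.
      At plum: go left to pear.
        At pear: no left child.
        Visit pear.
        At pear: go right to rye.
          rye is a leaf — visit rye.
      Visit plum.
      At plum: no right child.
  Visit teak.
  At teak: no right child.
Full in-order sequence: sage, bay, tulip, hop, reed, cedar, poppy, pear, rye, plum, teak.

10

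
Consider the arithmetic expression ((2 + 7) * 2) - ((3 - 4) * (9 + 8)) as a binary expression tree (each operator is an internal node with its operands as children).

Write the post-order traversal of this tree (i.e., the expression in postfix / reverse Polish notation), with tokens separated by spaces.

Post-order on an expression tree gives postfix notation: for each operator, emit left operand, right operand, then the operator.

2 7 + 2 * 3 4 - 9 8 + * -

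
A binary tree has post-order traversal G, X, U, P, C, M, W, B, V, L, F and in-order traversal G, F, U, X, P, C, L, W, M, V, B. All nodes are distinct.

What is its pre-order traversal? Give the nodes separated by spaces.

F G L C P U X V W M B

The last element of post-order is the root; it splits in-order into left and right subtrees.
Root F: left subtree has 1 node {G}, right has 9 {U, X, P, C, L, W, M, V, B}.
  Root L: left subtree has 4 nodes {U, X, P, C}, right has 4 {W, M, V, B}.
    Root C: left subtree has 3 nodes {U, X, P}, right has 0 { }.
      Root P: left subtree has 2 nodes {U, X}, right has 0 { }.
        Root U: left subtree has 0 nodes { }, right has 1 {X}.
    Root V: left subtree has 2 nodes {W, M}, right has 1 {B}.
      Root W: left subtree has 0 nodes { }, right has 1 {M}.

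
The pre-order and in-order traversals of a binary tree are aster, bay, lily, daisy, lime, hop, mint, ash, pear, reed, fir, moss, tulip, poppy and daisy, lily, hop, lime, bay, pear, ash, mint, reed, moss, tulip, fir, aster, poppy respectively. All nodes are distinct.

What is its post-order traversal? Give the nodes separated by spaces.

The first element of pre-order is the root; it splits in-order into left and right subtrees.
Root aster: left subtree has 12 nodes {daisy, lily, hop, lime, bay, pear, ash, mint, reed, moss, tulip, fir}, right has 1 {poppy}.
  Root bay: left subtree has 4 nodes {daisy, lily, hop, lime}, right has 7 {pear, ash, mint, reed, moss, tulip, fir}.
    Root lily: left subtree has 1 node {daisy}, right has 2 {hop, lime}.
      Root lime: left subtree has 1 node {hop}, right has 0 { }.
    Root mint: left subtree has 2 nodes {pear, ash}, right has 4 {reed, moss, tulip, fir}.
      Root ash: left subtree has 1 node {pear}, right has 0 { }.
      Root reed: left subtree has 0 nodes { }, right has 3 {moss, tulip, fir}.
        Root fir: left subtree has 2 nodes {moss, tulip}, right has 0 { }.
          Root moss: left subtree has 0 nodes { }, right has 1 {tulip}.

daisy hop lime lily pear ash tulip moss fir reed mint bay poppy aster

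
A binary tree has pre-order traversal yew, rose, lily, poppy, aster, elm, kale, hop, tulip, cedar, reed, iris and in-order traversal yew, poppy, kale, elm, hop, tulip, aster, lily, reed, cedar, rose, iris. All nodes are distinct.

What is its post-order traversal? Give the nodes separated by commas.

The first element of pre-order is the root; it splits in-order into left and right subtrees.
Root yew: left subtree has 0 nodes { }, right has 11 {poppy, kale, elm, hop, tulip, aster, lily, reed, cedar, rose, iris}.
  Root rose: left subtree has 9 nodes {poppy, kale, elm, hop, tulip, aster, lily, reed, cedar}, right has 1 {iris}.
    Root lily: left subtree has 6 nodes {poppy, kale, elm, hop, tulip, aster}, right has 2 {reed, cedar}.
      Root poppy: left subtree has 0 nodes { }, right has 5 {kale, elm, hop, tulip, aster}.
        Root aster: left subtree has 4 nodes {kale, elm, hop, tulip}, right has 0 { }.
          Root elm: left subtree has 1 node {kale}, right has 2 {hop, tulip}.
            Root hop: left subtree has 0 nodes { }, right has 1 {tulip}.
      Root cedar: left subtree has 1 node {reed}, right has 0 { }.

kale, tulip, hop, elm, aster, poppy, reed, cedar, lily, iris, rose, yew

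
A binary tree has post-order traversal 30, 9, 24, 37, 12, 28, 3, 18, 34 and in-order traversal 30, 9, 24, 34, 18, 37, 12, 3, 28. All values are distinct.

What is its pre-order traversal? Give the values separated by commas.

34, 24, 9, 30, 18, 3, 12, 37, 28

The last element of post-order is the root; it splits in-order into left and right subtrees.
Root 34: left subtree has 3 nodes {30, 9, 24}, right has 5 {18, 37, 12, 3, 28}.
  Root 24: left subtree has 2 nodes {30, 9}, right has 0 { }.
    Root 9: left subtree has 1 node {30}, right has 0 { }.
  Root 18: left subtree has 0 nodes { }, right has 4 {37, 12, 3, 28}.
    Root 3: left subtree has 2 nodes {37, 12}, right has 1 {28}.
      Root 12: left subtree has 1 node {37}, right has 0 { }.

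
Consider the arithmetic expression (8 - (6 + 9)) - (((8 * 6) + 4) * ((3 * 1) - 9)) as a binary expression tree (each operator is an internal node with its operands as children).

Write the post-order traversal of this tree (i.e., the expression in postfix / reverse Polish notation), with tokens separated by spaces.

8 6 9 + - 8 6 * 4 + 3 1 * 9 - * -

Post-order on an expression tree gives postfix notation: for each operator, emit left operand, right operand, then the operator.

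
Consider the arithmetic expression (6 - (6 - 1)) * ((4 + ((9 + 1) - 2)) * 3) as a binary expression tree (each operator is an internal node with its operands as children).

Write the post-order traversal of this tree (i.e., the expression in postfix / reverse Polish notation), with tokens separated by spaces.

6 6 1 - - 4 9 1 + 2 - + 3 * *

Post-order on an expression tree gives postfix notation: for each operator, emit left operand, right operand, then the operator.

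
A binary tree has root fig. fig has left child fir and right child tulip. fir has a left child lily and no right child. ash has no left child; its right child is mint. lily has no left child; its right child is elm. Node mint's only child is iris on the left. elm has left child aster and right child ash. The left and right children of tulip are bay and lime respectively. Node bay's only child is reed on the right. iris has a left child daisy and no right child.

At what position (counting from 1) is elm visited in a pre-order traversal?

Pre-order visits the node, then its left subtree, then its right subtree.
Visit fig.
At fig: go left to fir.
  Visit fir.
  At fir: go left to lily.
    Visit lily.
    At lily: no left child.
    At lily: go right to elm.
      Visit elm.
      At elm: go left to aster.
        aster is a leaf — visit aster.
      At elm: go right to ash.
        Visit ash.
        At ash: no left child.
        At ash: go right to mint.
          Visit mint.
          At mint: go left to iris.
            Visit iris.
            At iris: go left to daisy.
              daisy is a leaf — visit daisy.
            At iris: no right child.
          At mint: no right child.
  At fir: no right child.
At fig: go right to tulip.
  Visit tulip.
  At tulip: go left to bay.
    Visit bay.
    At bay: no left child.
    At bay: go right to reed.
      reed is a leaf — visit reed.
  At tulip: go right to lime.
    lime is a leaf — visit lime.
Full pre-order sequence: fig, fir, lily, elm, aster, ash, mint, iris, daisy, tulip, bay, reed, lime.

4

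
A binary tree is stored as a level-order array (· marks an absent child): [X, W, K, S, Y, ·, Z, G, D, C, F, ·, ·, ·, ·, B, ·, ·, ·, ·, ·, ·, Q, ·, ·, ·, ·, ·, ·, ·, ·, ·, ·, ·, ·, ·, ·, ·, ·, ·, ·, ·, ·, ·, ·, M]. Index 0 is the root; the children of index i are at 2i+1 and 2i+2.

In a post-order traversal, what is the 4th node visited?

Post-order visits the left subtree, then the right subtree, then the node.
At X: go left to W.
  At W: go left to S.
    At S: go left to G.
      At G: go left to B.
        B is a leaf — visit B.
      At G: no right child.
      Visit G.
    At S: go right to D.
      D is a leaf — visit D.
    Visit S.
  At W: go right to Y.
    At Y: go left to C.
      C is a leaf — visit C.
    At Y: go right to F.
      At F: no left child.
      At F: go right to Q.
        At Q: go left to M.
          M is a leaf — visit M.
        At Q: no right child.
        Visit Q.
      Visit F.
    Visit Y.
  Visit W.
At X: go right to K.
  At K: no left child.
  At K: go right to Z.
    Z is a leaf — visit Z.
  Visit K.
Visit X.
Full post-order sequence: B, G, D, S, C, M, Q, F, Y, W, Z, K, X.

S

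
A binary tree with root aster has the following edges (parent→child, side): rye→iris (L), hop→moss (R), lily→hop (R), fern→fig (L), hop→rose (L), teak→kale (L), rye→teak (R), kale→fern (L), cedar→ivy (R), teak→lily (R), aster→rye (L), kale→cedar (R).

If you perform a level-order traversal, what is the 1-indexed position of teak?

4

Level-order visits nodes level by level from the root, left to right within each level.
Level 0: aster
Level 1: rye
Level 2: iris, teak
Level 3: kale, lily
Level 4: fern, cedar, hop
Level 5: fig, ivy, rose, moss
Full level-order sequence: aster, rye, iris, teak, kale, lily, fern, cedar, hop, fig, ivy, rose, moss.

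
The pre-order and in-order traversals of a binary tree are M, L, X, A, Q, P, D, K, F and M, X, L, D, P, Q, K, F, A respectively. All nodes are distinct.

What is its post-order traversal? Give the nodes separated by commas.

X, D, P, F, K, Q, A, L, M

The first element of pre-order is the root; it splits in-order into left and right subtrees.
Root M: left subtree has 0 nodes { }, right has 8 {X, L, D, P, Q, K, F, A}.
  Root L: left subtree has 1 node {X}, right has 6 {D, P, Q, K, F, A}.
    Root A: left subtree has 5 nodes {D, P, Q, K, F}, right has 0 { }.
      Root Q: left subtree has 2 nodes {D, P}, right has 2 {K, F}.
        Root P: left subtree has 1 node {D}, right has 0 { }.
        Root K: left subtree has 0 nodes { }, right has 1 {F}.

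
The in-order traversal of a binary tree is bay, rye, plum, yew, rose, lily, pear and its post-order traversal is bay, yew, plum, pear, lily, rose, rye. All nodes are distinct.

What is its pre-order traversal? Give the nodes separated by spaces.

rye bay rose plum yew lily pear

The last element of post-order is the root; it splits in-order into left and right subtrees.
Root rye: left subtree has 1 node {bay}, right has 5 {plum, yew, rose, lily, pear}.
  Root rose: left subtree has 2 nodes {plum, yew}, right has 2 {lily, pear}.
    Root plum: left subtree has 0 nodes { }, right has 1 {yew}.
    Root lily: left subtree has 0 nodes { }, right has 1 {pear}.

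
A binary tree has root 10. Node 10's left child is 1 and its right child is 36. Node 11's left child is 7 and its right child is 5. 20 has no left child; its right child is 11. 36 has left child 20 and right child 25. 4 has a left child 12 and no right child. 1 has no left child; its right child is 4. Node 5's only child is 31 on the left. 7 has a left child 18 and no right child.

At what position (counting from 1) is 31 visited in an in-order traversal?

In-order visits the left subtree, then the node, then the right subtree.
At 10: go left to 1.
  At 1: no left child.
  Visit 1.
  At 1: go right to 4.
    At 4: go left to 12.
      12 is a leaf — visit 12.
    Visit 4.
    At 4: no right child.
Visit 10.
At 10: go right to 36.
  At 36: go left to 20.
    At 20: no left child.
    Visit 20.
    At 20: go right to 11.
      At 11: go left to 7.
        At 7: go left to 18.
          18 is a leaf — visit 18.
        Visit 7.
        At 7: no right child.
      Visit 11.
      At 11: go right to 5.
        At 5: go left to 31.
          31 is a leaf — visit 31.
        Visit 5.
        At 5: no right child.
  Visit 36.
  At 36: go right to 25.
    25 is a leaf — visit 25.
Full in-order sequence: 1, 12, 4, 10, 20, 18, 7, 11, 31, 5, 36, 25.

9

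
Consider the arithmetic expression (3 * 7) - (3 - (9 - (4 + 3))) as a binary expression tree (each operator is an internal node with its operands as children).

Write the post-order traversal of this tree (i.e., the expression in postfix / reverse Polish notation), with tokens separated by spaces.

Post-order on an expression tree gives postfix notation: for each operator, emit left operand, right operand, then the operator.

3 7 * 3 9 4 3 + - - -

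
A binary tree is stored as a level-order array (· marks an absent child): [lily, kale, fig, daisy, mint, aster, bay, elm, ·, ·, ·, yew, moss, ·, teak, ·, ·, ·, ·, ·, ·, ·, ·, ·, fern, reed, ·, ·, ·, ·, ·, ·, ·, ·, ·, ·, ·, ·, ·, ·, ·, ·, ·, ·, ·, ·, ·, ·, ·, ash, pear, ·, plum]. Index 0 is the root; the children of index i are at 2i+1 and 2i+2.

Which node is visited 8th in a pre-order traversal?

Pre-order visits the node, then its left subtree, then its right subtree.
Visit lily.
At lily: go left to kale.
  Visit kale.
  At kale: go left to daisy.
    Visit daisy.
    At daisy: go left to elm.
      elm is a leaf — visit elm.
    At daisy: no right child.
  At kale: go right to mint.
    mint is a leaf — visit mint.
At lily: go right to fig.
  Visit fig.
  At fig: go left to aster.
    Visit aster.
    At aster: go left to yew.
      Visit yew.
      At yew: no left child.
      At yew: go right to fern.
        Visit fern.
        At fern: go left to ash.
          ash is a leaf — visit ash.
        At fern: go right to pear.
          pear is a leaf — visit pear.
    At aster: go right to moss.
      Visit moss.
      At moss: go left to reed.
        Visit reed.
        At reed: no left child.
        At reed: go right to plum.
          plum is a leaf — visit plum.
      At moss: no right child.
  At fig: go right to bay.
    Visit bay.
    At bay: no left child.
    At bay: go right to teak.
      teak is a leaf — visit teak.
Full pre-order sequence: lily, kale, daisy, elm, mint, fig, aster, yew, fern, ash, pear, moss, reed, plum, bay, teak.

yew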